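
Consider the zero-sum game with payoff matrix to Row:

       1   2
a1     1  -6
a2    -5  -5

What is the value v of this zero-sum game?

Row minima: a1 → -6, a2 → -5; maximin = -5.
Column maxima: 1 → 1, 2 → -5; minimax = -5.
Since maximin = minimax = -5, there is a saddle point and the value is -5.

-5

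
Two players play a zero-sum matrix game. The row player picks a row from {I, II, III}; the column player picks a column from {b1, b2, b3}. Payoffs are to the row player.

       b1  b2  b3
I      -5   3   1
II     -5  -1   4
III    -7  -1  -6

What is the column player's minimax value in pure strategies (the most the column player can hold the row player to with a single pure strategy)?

-5

Column maxima: b1 → -5, b2 → 3, b3 → 4.
The smallest of these is -5.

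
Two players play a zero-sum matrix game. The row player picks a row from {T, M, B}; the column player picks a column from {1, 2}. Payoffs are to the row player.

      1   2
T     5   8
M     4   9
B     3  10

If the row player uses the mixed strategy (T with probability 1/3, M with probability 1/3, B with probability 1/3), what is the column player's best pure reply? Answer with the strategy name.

If the column player plays 1, the row player's expected payoff is (1/3)·5 + (1/3)·4 + (1/3)·3 = 4.
If the column player plays 2, the row player's expected payoff is (1/3)·8 + (1/3)·9 + (1/3)·10 = 9.
The column player minimizes the row player's payoff; the smallest is 4, so the best response is 1.

1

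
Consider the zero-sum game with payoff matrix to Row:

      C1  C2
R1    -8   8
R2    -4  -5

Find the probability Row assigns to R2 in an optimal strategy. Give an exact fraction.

Row minima: R1 → -8, R2 → -5; maximin = -5.
Column maxima: C1 → -4, C2 → 8; minimax = -4.
-5 ≠ -4, so there is no saddle point; optimal play is mixed.
Let Row play R1 with probability p. Expected payoff against C1: (-8)p + (-4)(1−p) = −4p − 4; against C2: 8p + (-5)(1−p) = 13p − 5.
Setting these equal: −4p − 4 = 13p − 5 ⇒ −17p = -1 ⇒ p = 1/17, and the value is (-4)·(1/17) − 4 = -72/17.
For Column: with q = P(C1), equating R1's and R2's payoffs gives −16q + 8 = q − 5 ⇒ q = 13/17.

16/17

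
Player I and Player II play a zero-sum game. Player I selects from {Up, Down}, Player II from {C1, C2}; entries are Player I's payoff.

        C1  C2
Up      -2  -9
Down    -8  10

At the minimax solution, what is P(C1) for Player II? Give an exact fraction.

19/25

Row minima: Up → -9, Down → -8; maximin = -8.
Column maxima: C1 → -2, C2 → 10; minimax = -2.
-8 ≠ -2, so there is no saddle point; optimal play is mixed.
Let Player I play Up with probability p. Expected payoff against C1: (-2)p + (-8)(1−p) = 6p − 8; against C2: (-9)p + 10(1−p) = −19p + 10.
Setting these equal: 6p − 8 = −19p + 10 ⇒ 25p = 18 ⇒ p = 18/25, and the value is (6)·(18/25) − 8 = -92/25.
For Player II: with q = P(C1), equating Up's and Down's payoffs gives 7q − 9 = −18q + 10 ⇒ q = 19/25.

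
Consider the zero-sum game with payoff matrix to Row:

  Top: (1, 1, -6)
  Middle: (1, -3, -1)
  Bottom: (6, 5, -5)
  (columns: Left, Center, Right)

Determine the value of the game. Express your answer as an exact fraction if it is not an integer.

-5/3

Row minima: Top → -6, Middle → -3, Bottom → -5; maximin = -3.
Column maxima: Left → 6, Center → 5, Right → -1; minimax = -1.
-3 ≠ -1, so there is no saddle point; optimal play is mixed.
Top is strictly dominated by Bottom, so Row never plays it.
With Top eliminated, Left is strictly dominated by Center (it gives Row strictly more in every remaining row), so Column never plays it.
On the remaining 2×2 (Middle, Bottom vs Center, Right):
Let Row play Middle with probability p. Expected payoff against Center: (-3)p + 5(1−p) = −8p + 5; against Right: (-1)p + (-5)(1−p) = 4p − 5.
Setting these equal: −8p + 5 = 4p − 5 ⇒ −12p = -10 ⇒ p = 5/6, and the value is (-8)·(5/6) + 5 = -5/3.
For Column: with q = P(Center), equating Middle's and Bottom's payoffs gives −2q − 1 = 10q − 5 ⇒ q = 1/3.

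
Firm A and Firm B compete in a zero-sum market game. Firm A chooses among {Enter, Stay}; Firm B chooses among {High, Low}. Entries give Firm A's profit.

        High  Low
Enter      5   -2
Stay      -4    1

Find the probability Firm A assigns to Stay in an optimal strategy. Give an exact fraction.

7/12

Row minima: Enter → -2, Stay → -4; maximin = -2.
Column maxima: High → 5, Low → 1; minimax = 1.
-2 ≠ 1, so there is no saddle point; optimal play is mixed.
Let Firm A play Enter with probability p. Expected payoff against High: 5p + (-4)(1−p) = 9p − 4; against Low: (-2)p + 1(1−p) = −3p + 1.
Setting these equal: 9p − 4 = −3p + 1 ⇒ 12p = 5 ⇒ p = 5/12, and the value is (9)·(5/12) − 4 = -1/4.
For Firm B: with q = P(High), equating Enter's and Stay's payoffs gives 7q − 2 = −5q + 1 ⇒ q = 1/4.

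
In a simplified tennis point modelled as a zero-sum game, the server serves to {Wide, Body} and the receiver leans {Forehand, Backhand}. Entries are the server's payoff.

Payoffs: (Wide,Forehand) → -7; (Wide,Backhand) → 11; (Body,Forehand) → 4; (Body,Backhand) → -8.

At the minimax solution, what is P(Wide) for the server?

2/5

Row minima: Wide → -7, Body → -8; maximin = -7.
Column maxima: Forehand → 4, Backhand → 11; minimax = 4.
-7 ≠ 4, so there is no saddle point; optimal play is mixed.
Let the server play Wide with probability p. Expected payoff against Forehand: (-7)p + 4(1−p) = −11p + 4; against Backhand: 11p + (-8)(1−p) = 19p − 8.
Setting these equal: −11p + 4 = 19p − 8 ⇒ −30p = -12 ⇒ p = 2/5, and the value is (-11)·(2/5) + 4 = -2/5.
For the receiver: with q = P(Forehand), equating Wide's and Body's payoffs gives −18q + 11 = 12q − 8 ⇒ q = 19/30.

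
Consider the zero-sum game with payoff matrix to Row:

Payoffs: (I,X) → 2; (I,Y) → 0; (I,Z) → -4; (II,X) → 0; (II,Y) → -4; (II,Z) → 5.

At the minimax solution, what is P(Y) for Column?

Row minima: I → -4, II → -4; maximin = -4.
Column maxima: X → 2, Y → 0, Z → 5; minimax = 0.
-4 ≠ 0, so there is no saddle point; optimal play is mixed.
X is strictly dominated by Y (it gives Row strictly more in every row), so Column never plays it.
On the remaining 2×2 (I, II vs Y, Z):
Let Row play I with probability p. Expected payoff against Y: 0p + (-4)(1−p) = 4p − 4; against Z: (-4)p + 5(1−p) = −9p + 5.
Setting these equal: 4p − 4 = −9p + 5 ⇒ 13p = 9 ⇒ p = 9/13, and the value is (4)·(9/13) − 4 = -16/13.
For Column: with q = P(Y), equating I's and II's payoffs gives 4q − 4 = −9q + 5 ⇒ q = 9/13.

9/13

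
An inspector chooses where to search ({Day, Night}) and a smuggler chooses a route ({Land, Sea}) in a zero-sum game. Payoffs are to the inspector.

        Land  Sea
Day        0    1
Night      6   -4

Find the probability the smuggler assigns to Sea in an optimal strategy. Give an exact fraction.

6/11

Row minima: Day → 0, Night → -4; maximin = 0.
Column maxima: Land → 6, Sea → 1; minimax = 1.
0 ≠ 1, so there is no saddle point; optimal play is mixed.
Let the inspector play Day with probability p. Expected payoff against Land: 0p + 6(1−p) = −6p + 6; against Sea: 1p + (-4)(1−p) = 5p − 4.
Setting these equal: −6p + 6 = 5p − 4 ⇒ −11p = -10 ⇒ p = 10/11, and the value is (-6)·(10/11) + 6 = 6/11.
For the smuggler: with q = P(Land), equating Day's and Night's payoffs gives −q + 1 = 10q − 4 ⇒ q = 5/11.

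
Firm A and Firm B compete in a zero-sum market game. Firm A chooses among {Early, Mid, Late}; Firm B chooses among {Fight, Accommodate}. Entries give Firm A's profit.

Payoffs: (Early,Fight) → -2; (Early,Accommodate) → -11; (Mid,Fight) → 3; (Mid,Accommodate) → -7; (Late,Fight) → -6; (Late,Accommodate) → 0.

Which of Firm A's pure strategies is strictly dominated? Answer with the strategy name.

Early

Mid gives a strictly higher payoff than Early against every column: 3 > -2, -7 > -11.
So Early is strictly dominated and Firm A never plays it.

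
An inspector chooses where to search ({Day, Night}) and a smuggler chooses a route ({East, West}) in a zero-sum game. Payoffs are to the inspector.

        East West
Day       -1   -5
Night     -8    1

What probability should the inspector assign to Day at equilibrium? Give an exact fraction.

Row minima: Day → -5, Night → -8; maximin = -5.
Column maxima: East → -1, West → 1; minimax = -1.
-5 ≠ -1, so there is no saddle point; optimal play is mixed.
Let the inspector play Day with probability p. Expected payoff against East: (-1)p + (-8)(1−p) = 7p − 8; against West: (-5)p + 1(1−p) = −6p + 1.
Setting these equal: 7p − 8 = −6p + 1 ⇒ 13p = 9 ⇒ p = 9/13, and the value is (7)·(9/13) − 8 = -41/13.
For the smuggler: with q = P(East), equating Day's and Night's payoffs gives 4q − 5 = −9q + 1 ⇒ q = 6/13.

9/13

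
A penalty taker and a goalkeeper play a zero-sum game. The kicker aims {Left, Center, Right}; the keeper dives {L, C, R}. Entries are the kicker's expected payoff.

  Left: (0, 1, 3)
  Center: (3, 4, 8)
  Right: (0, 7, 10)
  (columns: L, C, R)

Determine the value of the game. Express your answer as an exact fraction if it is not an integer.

Row minima: Left → 0, Center → 3, Right → 0; maximin = 3.
Column maxima: L → 3, C → 7, R → 10; minimax = 3.
Since maximin = minimax = 3, there is a saddle point and the value is 3.

3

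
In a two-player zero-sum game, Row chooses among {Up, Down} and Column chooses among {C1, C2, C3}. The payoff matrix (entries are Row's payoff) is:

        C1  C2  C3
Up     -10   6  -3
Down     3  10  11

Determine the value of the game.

3

Row minima: Up → -10, Down → 3; maximin = 3.
Column maxima: C1 → 3, C2 → 10, C3 → 11; minimax = 3.
Since maximin = minimax = 3, there is a saddle point and the value is 3.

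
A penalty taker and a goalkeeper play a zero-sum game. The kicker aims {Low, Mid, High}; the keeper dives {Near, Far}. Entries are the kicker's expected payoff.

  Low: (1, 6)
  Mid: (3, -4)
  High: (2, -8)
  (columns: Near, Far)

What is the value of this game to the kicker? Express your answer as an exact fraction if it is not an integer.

11/6

Row minima: Low → 1, Mid → -4, High → -8; maximin = 1.
Column maxima: Near → 3, Far → 6; minimax = 3.
1 ≠ 3, so there is no saddle point; optimal play is mixed.
High is strictly dominated by Mid, so the kicker never plays it.
On the remaining 2×2 (Low, Mid vs Near, Far):
Let the kicker play Low with probability p. Expected payoff against Near: 1p + 3(1−p) = −2p + 3; against Far: 6p + (-4)(1−p) = 10p − 4.
Setting these equal: −2p + 3 = 10p − 4 ⇒ −12p = -7 ⇒ p = 7/12, and the value is (-2)·(7/12) + 3 = 11/6.
For the keeper: with q = P(Near), equating Low's and Mid's payoffs gives −5q + 6 = 7q − 4 ⇒ q = 5/6.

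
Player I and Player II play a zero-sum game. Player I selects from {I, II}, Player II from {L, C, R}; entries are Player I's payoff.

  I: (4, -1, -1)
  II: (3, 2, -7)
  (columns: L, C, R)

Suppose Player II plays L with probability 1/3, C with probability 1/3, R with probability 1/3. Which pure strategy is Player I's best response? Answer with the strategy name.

Expected payoff of I: (1/3)·4 + (1/3)·(-1) + (1/3)·(-1) = 2/3.
Expected payoff of II: (1/3)·3 + (1/3)·2 + (1/3)·(-7) = -2/3.
The largest is 2/3, so Player I's best response is I.

I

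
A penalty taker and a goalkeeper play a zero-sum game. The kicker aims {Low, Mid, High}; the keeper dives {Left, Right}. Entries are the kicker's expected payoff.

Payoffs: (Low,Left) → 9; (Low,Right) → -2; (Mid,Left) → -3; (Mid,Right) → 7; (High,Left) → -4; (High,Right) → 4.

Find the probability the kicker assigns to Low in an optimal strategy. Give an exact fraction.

10/21

Row minima: Low → -2, Mid → -3, High → -4; maximin = -2.
Column maxima: Left → 9, Right → 7; minimax = 7.
-2 ≠ 7, so there is no saddle point; optimal play is mixed.
High is strictly dominated by Mid, so the kicker never plays it.
On the remaining 2×2 (Low, Mid vs Left, Right):
Let the kicker play Low with probability p. Expected payoff against Left: 9p + (-3)(1−p) = 12p − 3; against Right: (-2)p + 7(1−p) = −9p + 7.
Setting these equal: 12p − 3 = −9p + 7 ⇒ 21p = 10 ⇒ p = 10/21, and the value is (12)·(10/21) − 3 = 19/7.
For the keeper: with q = P(Left), equating Low's and Mid's payoffs gives 11q − 2 = −10q + 7 ⇒ q = 3/7.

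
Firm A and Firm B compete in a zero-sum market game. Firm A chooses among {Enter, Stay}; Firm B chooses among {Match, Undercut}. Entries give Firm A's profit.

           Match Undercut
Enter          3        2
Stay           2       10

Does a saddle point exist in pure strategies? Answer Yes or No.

Row minima: Enter → 2, Stay → 2; maximin = 2.
Column maxima: Match → 3, Undercut → 10; minimax = 3.
2 ≠ 3, so no pure-strategy equilibrium exists.

No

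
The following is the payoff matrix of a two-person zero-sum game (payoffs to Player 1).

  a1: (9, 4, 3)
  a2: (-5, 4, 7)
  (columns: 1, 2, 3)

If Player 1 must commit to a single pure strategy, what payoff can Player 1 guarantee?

3

Row minima: a1 → 3, a2 → -5.
The best of these is 3.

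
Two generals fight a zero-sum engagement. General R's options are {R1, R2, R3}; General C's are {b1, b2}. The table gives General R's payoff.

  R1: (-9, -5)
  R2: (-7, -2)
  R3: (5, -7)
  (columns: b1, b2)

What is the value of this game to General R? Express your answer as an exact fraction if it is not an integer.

Row minima: R1 → -9, R2 → -7, R3 → -7; maximin = -7.
Column maxima: b1 → 5, b2 → -2; minimax = -2.
-7 ≠ -2, so there is no saddle point; optimal play is mixed.
R1 is strictly dominated by R2, so General R never plays it.
On the remaining 2×2 (R2, R3 vs b1, b2):
Let General R play R2 with probability p. Expected payoff against b1: (-7)p + 5(1−p) = −12p + 5; against b2: (-2)p + (-7)(1−p) = 5p − 7.
Setting these equal: −12p + 5 = 5p − 7 ⇒ −17p = -12 ⇒ p = 12/17, and the value is (-12)·(12/17) + 5 = -59/17.
For General C: with q = P(b1), equating R2's and R3's payoffs gives −5q − 2 = 12q − 7 ⇒ q = 5/17.

-59/17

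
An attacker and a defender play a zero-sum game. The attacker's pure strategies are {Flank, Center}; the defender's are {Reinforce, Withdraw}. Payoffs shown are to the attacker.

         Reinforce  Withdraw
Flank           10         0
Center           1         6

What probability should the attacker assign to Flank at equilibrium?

1/3

Row minima: Flank → 0, Center → 1; maximin = 1.
Column maxima: Reinforce → 10, Withdraw → 6; minimax = 6.
1 ≠ 6, so there is no saddle point; optimal play is mixed.
Let the attacker play Flank with probability p. Expected payoff against Reinforce: 10p + 1(1−p) = 9p + 1; against Withdraw: 0p + 6(1−p) = −6p + 6.
Setting these equal: 9p + 1 = −6p + 6 ⇒ 15p = 5 ⇒ p = 1/3, and the value is (9)·(1/3) + 1 = 4.
For the defender: with q = P(Reinforce), equating Flank's and Center's payoffs gives 10q = −5q + 6 ⇒ q = 2/5.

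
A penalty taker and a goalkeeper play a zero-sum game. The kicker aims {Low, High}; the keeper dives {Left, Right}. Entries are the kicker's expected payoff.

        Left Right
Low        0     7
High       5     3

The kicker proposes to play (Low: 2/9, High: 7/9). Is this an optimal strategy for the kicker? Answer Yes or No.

Against Left this mix gives (2/9)·0 + (7/9)·5 = 35/9.
Against Right this mix gives (2/9)·7 + (7/9)·3 = 35/9.
All of the keeper's active replies (Left, Right) yield 35/9, and no column does worse for the kicker. The mix makes the keeper indifferent and guarantees 35/9, so it is optimal.

Yes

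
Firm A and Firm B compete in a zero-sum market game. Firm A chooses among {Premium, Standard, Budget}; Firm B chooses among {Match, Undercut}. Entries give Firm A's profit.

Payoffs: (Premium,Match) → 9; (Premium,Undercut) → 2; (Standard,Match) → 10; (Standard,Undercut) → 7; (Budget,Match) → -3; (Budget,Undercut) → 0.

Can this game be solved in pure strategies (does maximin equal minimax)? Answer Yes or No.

Row minima: Premium → 2, Standard → 7, Budget → -3; maximin = 7.
Column maxima: Match → 10, Undercut → 7; minimax = 7.
maximin = minimax = 7, so a saddle point exists.

Yes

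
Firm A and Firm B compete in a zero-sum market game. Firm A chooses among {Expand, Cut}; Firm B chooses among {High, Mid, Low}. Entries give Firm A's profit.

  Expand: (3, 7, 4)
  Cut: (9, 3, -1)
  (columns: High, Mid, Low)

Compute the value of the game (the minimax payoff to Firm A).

Row minima: Expand → 3, Cut → -1; maximin = 3.
Column maxima: High → 9, Mid → 7, Low → 4; minimax = 4.
3 ≠ 4, so there is no saddle point; optimal play is mixed.
Mid is strictly dominated by Low (it gives Firm A strictly more in every row), so Firm B never plays it.
On the remaining 2×2 (Expand, Cut vs High, Low):
Let Firm A play Expand with probability p. Expected payoff against High: 3p + 9(1−p) = −6p + 9; against Low: 4p + (-1)(1−p) = 5p − 1.
Setting these equal: −6p + 9 = 5p − 1 ⇒ −11p = -10 ⇒ p = 10/11, and the value is (-6)·(10/11) + 9 = 39/11.
For Firm B: with q = P(High), equating Expand's and Cut's payoffs gives −q + 4 = 10q − 1 ⇒ q = 5/11.

39/11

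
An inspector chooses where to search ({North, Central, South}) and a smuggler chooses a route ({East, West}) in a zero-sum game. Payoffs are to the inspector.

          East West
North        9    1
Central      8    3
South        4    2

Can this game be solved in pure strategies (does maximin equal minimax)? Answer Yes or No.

Row minima: North → 1, Central → 3, South → 2; maximin = 3.
Column maxima: East → 9, West → 3; minimax = 3.
maximin = minimax = 3, so a saddle point exists.

Yes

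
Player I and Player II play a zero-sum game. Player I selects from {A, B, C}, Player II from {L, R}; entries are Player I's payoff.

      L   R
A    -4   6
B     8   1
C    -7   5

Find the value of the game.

52/17

Row minima: A → -4, B → 1, C → -7; maximin = 1.
Column maxima: L → 8, R → 6; minimax = 6.
1 ≠ 6, so there is no saddle point; optimal play is mixed.
C is strictly dominated by A, so Player I never plays it.
On the remaining 2×2 (A, B vs L, R):
Let Player I play A with probability p. Expected payoff against L: (-4)p + 8(1−p) = −12p + 8; against R: 6p + 1(1−p) = 5p + 1.
Setting these equal: −12p + 8 = 5p + 1 ⇒ −17p = -7 ⇒ p = 7/17, and the value is (-12)·(7/17) + 8 = 52/17.
For Player II: with q = P(L), equating A's and B's payoffs gives −10q + 6 = 7q + 1 ⇒ q = 5/17.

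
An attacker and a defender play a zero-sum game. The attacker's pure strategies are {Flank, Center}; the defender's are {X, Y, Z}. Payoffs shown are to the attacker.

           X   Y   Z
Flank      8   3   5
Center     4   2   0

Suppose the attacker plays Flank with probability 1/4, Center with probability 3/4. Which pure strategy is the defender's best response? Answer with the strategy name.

Z

If the defender plays X, the attacker's expected payoff is (1/4)·8 + (3/4)·4 = 5.
If the defender plays Y, the attacker's expected payoff is (1/4)·3 + (3/4)·2 = 9/4.
If the defender plays Z, the attacker's expected payoff is (1/4)·5 + (3/4)·0 = 5/4.
The defender minimizes the attacker's payoff; the smallest is 5/4, so the best response is Z.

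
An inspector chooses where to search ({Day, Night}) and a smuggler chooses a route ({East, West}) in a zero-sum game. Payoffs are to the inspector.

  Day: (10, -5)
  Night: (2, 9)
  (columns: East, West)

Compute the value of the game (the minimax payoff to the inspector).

Row minima: Day → -5, Night → 2; maximin = 2.
Column maxima: East → 10, West → 9; minimax = 9.
2 ≠ 9, so there is no saddle point; optimal play is mixed.
Let the inspector play Day with probability p. Expected payoff against East: 10p + 2(1−p) = 8p + 2; against West: (-5)p + 9(1−p) = −14p + 9.
Setting these equal: 8p + 2 = −14p + 9 ⇒ 22p = 7 ⇒ p = 7/22, and the value is (8)·(7/22) + 2 = 50/11.
For the smuggler: with q = P(East), equating Day's and Night's payoffs gives 15q − 5 = −7q + 9 ⇒ q = 7/11.

50/11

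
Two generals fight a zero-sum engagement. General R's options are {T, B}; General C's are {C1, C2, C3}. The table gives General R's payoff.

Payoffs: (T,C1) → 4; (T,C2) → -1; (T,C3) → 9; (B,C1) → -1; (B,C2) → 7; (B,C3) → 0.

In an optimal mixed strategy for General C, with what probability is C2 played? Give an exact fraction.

Row minima: T → -1, B → -1; maximin = -1.
Column maxima: C1 → 4, C2 → 7, C3 → 9; minimax = 4.
-1 ≠ 4, so there is no saddle point; optimal play is mixed.
C3 is strictly dominated by C1 (it gives General R strictly more in every row), so General C never plays it.
On the remaining 2×2 (T, B vs C1, C2):
Let General R play T with probability p. Expected payoff against C1: 4p + (-1)(1−p) = 5p − 1; against C2: (-1)p + 7(1−p) = −8p + 7.
Setting these equal: 5p − 1 = −8p + 7 ⇒ 13p = 8 ⇒ p = 8/13, and the value is (5)·(8/13) − 1 = 27/13.
For General C: with q = P(C1), equating T's and B's payoffs gives 5q − 1 = −8q + 7 ⇒ q = 8/13.

5/13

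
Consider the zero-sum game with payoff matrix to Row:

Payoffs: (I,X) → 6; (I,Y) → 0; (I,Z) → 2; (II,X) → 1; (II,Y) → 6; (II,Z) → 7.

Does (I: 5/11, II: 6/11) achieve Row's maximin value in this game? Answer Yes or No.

Against X this mix gives (5/11)·6 + (6/11)·1 = 36/11.
Against Y this mix gives (5/11)·0 + (6/11)·6 = 36/11.
Against Z this mix gives (5/11)·2 + (6/11)·7 = 52/11.
All of Column's active replies (X, Y) yield 36/11, and no column does worse for Row. The mix makes Column indifferent and guarantees 36/11, so it is optimal.

Yes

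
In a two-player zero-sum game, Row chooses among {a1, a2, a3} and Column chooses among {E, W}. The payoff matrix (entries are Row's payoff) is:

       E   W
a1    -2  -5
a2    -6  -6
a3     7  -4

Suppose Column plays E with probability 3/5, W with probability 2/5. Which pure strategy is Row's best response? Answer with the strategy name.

Expected payoff of a1: (3/5)·(-2) + (2/5)·(-5) = -16/5.
Expected payoff of a2: (3/5)·(-6) + (2/5)·(-6) = -6.
Expected payoff of a3: (3/5)·7 + (2/5)·(-4) = 13/5.
The largest is 13/5, so Row's best response is a3.

a3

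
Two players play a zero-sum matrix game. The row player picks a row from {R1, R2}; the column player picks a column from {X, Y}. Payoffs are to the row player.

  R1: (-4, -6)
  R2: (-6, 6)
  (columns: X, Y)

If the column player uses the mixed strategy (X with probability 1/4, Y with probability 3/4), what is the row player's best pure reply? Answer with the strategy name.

R2

Expected payoff of R1: (1/4)·(-4) + (3/4)·(-6) = -11/2.
Expected payoff of R2: (1/4)·(-6) + (3/4)·6 = 3.
The largest is 3, so the row player's best response is R2.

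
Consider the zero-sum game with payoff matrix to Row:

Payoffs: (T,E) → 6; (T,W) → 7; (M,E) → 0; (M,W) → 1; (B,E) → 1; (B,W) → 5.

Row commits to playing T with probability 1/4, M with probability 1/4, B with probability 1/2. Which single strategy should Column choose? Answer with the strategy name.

E

If Column plays E, Row's expected payoff is (1/4)·6 + (1/4)·0 + (1/2)·1 = 2.
If Column plays W, Row's expected payoff is (1/4)·7 + (1/4)·1 + (1/2)·5 = 9/2.
Column minimizes Row's payoff; the smallest is 2, so the best response is E.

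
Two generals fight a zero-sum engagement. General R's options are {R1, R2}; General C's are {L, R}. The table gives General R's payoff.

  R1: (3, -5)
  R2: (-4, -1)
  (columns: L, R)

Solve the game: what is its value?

Row minima: R1 → -5, R2 → -4; maximin = -4.
Column maxima: L → 3, R → -1; minimax = -1.
-4 ≠ -1, so there is no saddle point; optimal play is mixed.
Let General R play R1 with probability p. Expected payoff against L: 3p + (-4)(1−p) = 7p − 4; against R: (-5)p + (-1)(1−p) = −4p − 1.
Setting these equal: 7p − 4 = −4p − 1 ⇒ 11p = 3 ⇒ p = 3/11, and the value is (7)·(3/11) − 4 = -23/11.
For General C: with q = P(L), equating R1's and R2's payoffs gives 8q − 5 = −3q − 1 ⇒ q = 4/11.

-23/11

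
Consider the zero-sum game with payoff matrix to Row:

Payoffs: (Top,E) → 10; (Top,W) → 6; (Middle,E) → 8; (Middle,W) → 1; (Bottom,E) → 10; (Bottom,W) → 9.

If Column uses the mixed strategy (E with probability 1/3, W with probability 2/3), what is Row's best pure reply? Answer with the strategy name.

Bottom

Expected payoff of Top: (1/3)·10 + (2/3)·6 = 22/3.
Expected payoff of Middle: (1/3)·8 + (2/3)·1 = 10/3.
Expected payoff of Bottom: (1/3)·10 + (2/3)·9 = 28/3.
The largest is 28/3, so Row's best response is Bottom.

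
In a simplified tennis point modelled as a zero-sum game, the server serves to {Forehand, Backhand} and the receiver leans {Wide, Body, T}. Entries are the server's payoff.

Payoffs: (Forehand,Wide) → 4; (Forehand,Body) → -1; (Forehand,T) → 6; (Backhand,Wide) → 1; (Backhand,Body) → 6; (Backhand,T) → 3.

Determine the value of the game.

Row minima: Forehand → -1, Backhand → 1; maximin = 1.
Column maxima: Wide → 4, Body → 6, T → 6; minimax = 4.
1 ≠ 4, so there is no saddle point; optimal play is mixed.
T is strictly dominated by Wide (it gives the server strictly more in every row), so the receiver never plays it.
On the remaining 2×2 (Forehand, Backhand vs Wide, Body):
Let the server play Forehand with probability p. Expected payoff against Wide: 4p + 1(1−p) = 3p + 1; against Body: (-1)p + 6(1−p) = −7p + 6.
Setting these equal: 3p + 1 = −7p + 6 ⇒ 10p = 5 ⇒ p = 1/2, and the value is (3)·(1/2) + 1 = 5/2.
For the receiver: with q = P(Wide), equating Forehand's and Backhand's payoffs gives 5q − 1 = −5q + 6 ⇒ q = 7/10.

5/2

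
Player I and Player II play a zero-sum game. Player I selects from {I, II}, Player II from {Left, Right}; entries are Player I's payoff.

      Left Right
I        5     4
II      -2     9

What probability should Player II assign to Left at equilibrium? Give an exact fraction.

Row minima: I → 4, II → -2; maximin = 4.
Column maxima: Left → 5, Right → 9; minimax = 5.
4 ≠ 5, so there is no saddle point; optimal play is mixed.
Let Player I play I with probability p. Expected payoff against Left: 5p + (-2)(1−p) = 7p − 2; against Right: 4p + 9(1−p) = −5p + 9.
Setting these equal: 7p − 2 = −5p + 9 ⇒ 12p = 11 ⇒ p = 11/12, and the value is (7)·(11/12) − 2 = 53/12.
For Player II: with q = P(Left), equating I's and II's payoffs gives q + 4 = −11q + 9 ⇒ q = 5/12.

5/12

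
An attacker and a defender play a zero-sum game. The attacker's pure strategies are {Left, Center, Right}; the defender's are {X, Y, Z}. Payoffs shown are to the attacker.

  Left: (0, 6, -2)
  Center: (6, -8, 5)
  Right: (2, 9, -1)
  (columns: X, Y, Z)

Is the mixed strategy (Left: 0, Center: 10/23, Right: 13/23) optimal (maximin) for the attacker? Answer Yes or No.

Against X this mix gives (10/23)·6 + (13/23)·2 = 86/23.
Against Y this mix gives (10/23)·(-8) + (13/23)·9 = 37/23.
Against Z this mix gives (10/23)·5 + (13/23)·(-1) = 37/23.
All of the defender's active replies (Y, Z) yield 37/23, and no column does worse for the attacker. The mix makes the defender indifferent and guarantees 37/23, so it is optimal.

Yes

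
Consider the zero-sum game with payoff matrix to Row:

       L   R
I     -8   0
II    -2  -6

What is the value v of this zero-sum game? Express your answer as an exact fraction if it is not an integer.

-4

Row minima: I → -8, II → -6; maximin = -6.
Column maxima: L → -2, R → 0; minimax = -2.
-6 ≠ -2, so there is no saddle point; optimal play is mixed.
Let Row play I with probability p. Expected payoff against L: (-8)p + (-2)(1−p) = −6p − 2; against R: 0p + (-6)(1−p) = 6p − 6.
Setting these equal: −6p − 2 = 6p − 6 ⇒ −12p = -4 ⇒ p = 1/3, and the value is (-6)·(1/3) − 2 = -4.
For Column: with q = P(L), equating I's and II's payoffs gives −8q = 4q − 6 ⇒ q = 1/2.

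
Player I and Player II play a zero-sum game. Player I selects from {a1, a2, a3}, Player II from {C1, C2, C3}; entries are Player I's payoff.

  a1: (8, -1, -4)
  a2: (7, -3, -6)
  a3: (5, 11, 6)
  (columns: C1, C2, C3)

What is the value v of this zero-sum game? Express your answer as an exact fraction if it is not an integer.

Row minima: a1 → -4, a2 → -6, a3 → 5; maximin = 5.
Column maxima: C1 → 8, C2 → 11, C3 → 6; minimax = 6.
5 ≠ 6, so there is no saddle point; optimal play is mixed.
a2 is strictly dominated by a1, so Player I never plays it.
C2 is strictly dominated by C3 (it gives Player I strictly more in every row), so Player II never plays it.
On the remaining 2×2 (a1, a3 vs C1, C3):
Let Player I play a1 with probability p. Expected payoff against C1: 8p + 5(1−p) = 3p + 5; against C3: (-4)p + 6(1−p) = −10p + 6.
Setting these equal: 3p + 5 = −10p + 6 ⇒ 13p = 1 ⇒ p = 1/13, and the value is (3)·(1/13) + 5 = 68/13.
For Player II: with q = P(C1), equating a1's and a3's payoffs gives 12q − 4 = −q + 6 ⇒ q = 10/13.

68/13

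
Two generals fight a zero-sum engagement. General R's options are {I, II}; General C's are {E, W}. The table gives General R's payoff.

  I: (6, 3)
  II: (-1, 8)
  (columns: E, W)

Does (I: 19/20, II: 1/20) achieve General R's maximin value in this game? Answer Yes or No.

No

Against E this mix gives (19/20)·6 + (1/20)·(-1) = 113/20.
Against W this mix gives (19/20)·3 + (1/20)·8 = 13/4.
General C will play W, holding General R to 13/4. Shifting weight toward the row that does better against W would raise this floor (the equalizing mix achieves 17/4 against both W and E), so the proposed strategy is not optimal.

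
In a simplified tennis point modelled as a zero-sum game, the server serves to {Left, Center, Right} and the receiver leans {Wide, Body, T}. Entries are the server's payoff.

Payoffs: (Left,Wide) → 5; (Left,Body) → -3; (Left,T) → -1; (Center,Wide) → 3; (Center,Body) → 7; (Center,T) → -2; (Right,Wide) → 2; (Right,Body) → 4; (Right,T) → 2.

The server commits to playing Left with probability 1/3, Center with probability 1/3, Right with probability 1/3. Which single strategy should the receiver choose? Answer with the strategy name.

T

If the receiver plays Wide, the server's expected payoff is (1/3)·5 + (1/3)·3 + (1/3)·2 = 10/3.
If the receiver plays Body, the server's expected payoff is (1/3)·(-3) + (1/3)·7 + (1/3)·4 = 8/3.
If the receiver plays T, the server's expected payoff is (1/3)·(-1) + (1/3)·(-2) + (1/3)·2 = -1/3.
The receiver minimizes the server's payoff; the smallest is -1/3, so the best response is T.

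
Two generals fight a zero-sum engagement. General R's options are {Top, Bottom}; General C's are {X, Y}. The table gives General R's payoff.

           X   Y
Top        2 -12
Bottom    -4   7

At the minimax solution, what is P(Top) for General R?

11/25

Row minima: Top → -12, Bottom → -4; maximin = -4.
Column maxima: X → 2, Y → 7; minimax = 2.
-4 ≠ 2, so there is no saddle point; optimal play is mixed.
Let General R play Top with probability p. Expected payoff against X: 2p + (-4)(1−p) = 6p − 4; against Y: (-12)p + 7(1−p) = −19p + 7.
Setting these equal: 6p − 4 = −19p + 7 ⇒ 25p = 11 ⇒ p = 11/25, and the value is (6)·(11/25) − 4 = -34/25.
For General C: with q = P(X), equating Top's and Bottom's payoffs gives 14q − 12 = −11q + 7 ⇒ q = 19/25.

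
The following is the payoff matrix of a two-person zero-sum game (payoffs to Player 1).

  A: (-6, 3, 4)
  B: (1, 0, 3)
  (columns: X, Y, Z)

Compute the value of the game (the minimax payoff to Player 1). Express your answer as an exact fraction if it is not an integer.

Row minima: A → -6, B → 0; maximin = 0.
Column maxima: X → 1, Y → 3, Z → 4; minimax = 1.
0 ≠ 1, so there is no saddle point; optimal play is mixed.
Z is strictly dominated by X (it gives Player 1 strictly more in every row), so Player 2 never plays it.
On the remaining 2×2 (A, B vs X, Y):
Let Player 1 play A with probability p. Expected payoff against X: (-6)p + 1(1−p) = −7p + 1; against Y: 3p + 0(1−p) = 3p.
Setting these equal: −7p + 1 = 3p ⇒ −10p = -1 ⇒ p = 1/10, and the value is (-7)·(1/10) + 1 = 3/10.
For Player 2: with q = P(X), equating A's and B's payoffs gives −9q + 3 = q ⇒ q = 3/10.

3/10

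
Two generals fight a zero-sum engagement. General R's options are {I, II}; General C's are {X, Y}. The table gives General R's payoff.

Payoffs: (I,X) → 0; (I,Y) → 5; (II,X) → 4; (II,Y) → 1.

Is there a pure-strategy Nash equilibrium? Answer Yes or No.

Row minima: I → 0, II → 1; maximin = 1.
Column maxima: X → 4, Y → 5; minimax = 4.
1 ≠ 4, so no pure-strategy equilibrium exists.

No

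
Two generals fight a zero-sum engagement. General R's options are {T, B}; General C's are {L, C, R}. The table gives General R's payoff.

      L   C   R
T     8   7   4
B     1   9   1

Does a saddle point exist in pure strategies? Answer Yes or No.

Yes

Row minima: T → 4, B → 1; maximin = 4.
Column maxima: L → 8, C → 9, R → 4; minimax = 4.
maximin = minimax = 4, so a saddle point exists.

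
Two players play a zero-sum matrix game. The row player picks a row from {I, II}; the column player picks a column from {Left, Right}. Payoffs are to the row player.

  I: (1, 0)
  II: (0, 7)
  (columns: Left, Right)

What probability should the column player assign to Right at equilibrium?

1/8

Row minima: I → 0, II → 0; maximin = 0.
Column maxima: Left → 1, Right → 7; minimax = 1.
0 ≠ 1, so there is no saddle point; optimal play is mixed.
Let the row player play I with probability p. Expected payoff against Left: 1p + 0(1−p) = p; against Right: 0p + 7(1−p) = −7p + 7.
Setting these equal: p = −7p + 7 ⇒ 8p = 7 ⇒ p = 7/8, and the value is (1)·(7/8) = 7/8.
For the column player: with q = P(Left), equating I's and II's payoffs gives q = −7q + 7 ⇒ q = 7/8.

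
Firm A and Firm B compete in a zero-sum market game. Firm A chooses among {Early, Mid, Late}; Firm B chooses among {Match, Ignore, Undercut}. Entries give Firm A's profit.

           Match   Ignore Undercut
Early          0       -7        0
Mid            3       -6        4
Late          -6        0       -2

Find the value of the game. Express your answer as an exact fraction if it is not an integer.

Row minima: Early → -7, Mid → -6, Late → -6; maximin = -6.
Column maxima: Match → 3, Ignore → 0, Undercut → 4; minimax = 0.
-6 ≠ 0, so there is no saddle point; optimal play is mixed.
Early is strictly dominated by Mid, so Firm A never plays it.
With Early eliminated, Undercut is strictly dominated by Match (it gives Firm A strictly more in every remaining row), so Firm B never plays it.
On the remaining 2×2 (Mid, Late vs Match, Ignore):
Let Firm A play Mid with probability p. Expected payoff against Match: 3p + (-6)(1−p) = 9p − 6; against Ignore: (-6)p + 0(1−p) = −6p.
Setting these equal: 9p − 6 = −6p ⇒ 15p = 6 ⇒ p = 2/5, and the value is (9)·(2/5) − 6 = -12/5.
For Firm B: with q = P(Match), equating Mid's and Late's payoffs gives 9q − 6 = −6q ⇒ q = 2/5.

-12/5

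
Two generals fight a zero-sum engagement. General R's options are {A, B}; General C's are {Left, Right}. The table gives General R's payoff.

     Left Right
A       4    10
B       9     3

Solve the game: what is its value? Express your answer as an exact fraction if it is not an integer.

Row minima: A → 4, B → 3; maximin = 4.
Column maxima: Left → 9, Right → 10; minimax = 9.
4 ≠ 9, so there is no saddle point; optimal play is mixed.
Let General R play A with probability p. Expected payoff against Left: 4p + 9(1−p) = −5p + 9; against Right: 10p + 3(1−p) = 7p + 3.
Setting these equal: −5p + 9 = 7p + 3 ⇒ −12p = -6 ⇒ p = 1/2, and the value is (-5)·(1/2) + 9 = 13/2.
For General C: with q = P(Left), equating A's and B's payoffs gives −6q + 10 = 6q + 3 ⇒ q = 7/12.

13/2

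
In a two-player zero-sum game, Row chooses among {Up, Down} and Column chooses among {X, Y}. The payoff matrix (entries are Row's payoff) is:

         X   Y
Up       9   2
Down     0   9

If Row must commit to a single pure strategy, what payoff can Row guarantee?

Row minima: Up → 2, Down → 0.
The best of these is 2.

2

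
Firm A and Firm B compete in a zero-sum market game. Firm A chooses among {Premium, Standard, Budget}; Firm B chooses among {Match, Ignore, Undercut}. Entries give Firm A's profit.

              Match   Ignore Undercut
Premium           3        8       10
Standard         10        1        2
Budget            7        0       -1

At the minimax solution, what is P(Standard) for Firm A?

5/14

Row minima: Premium → 3, Standard → 1, Budget → -1; maximin = 3.
Column maxima: Match → 10, Ignore → 8, Undercut → 10; minimax = 8.
3 ≠ 8, so there is no saddle point; optimal play is mixed.
Budget is strictly dominated by Standard, so Firm A never plays it.
With Budget eliminated, Undercut is strictly dominated by Ignore (it gives Firm A strictly more in every remaining row), so Firm B never plays it.
On the remaining 2×2 (Premium, Standard vs Match, Ignore):
Let Firm A play Premium with probability p. Expected payoff against Match: 3p + 10(1−p) = −7p + 10; against Ignore: 8p + 1(1−p) = 7p + 1.
Setting these equal: −7p + 10 = 7p + 1 ⇒ −14p = -9 ⇒ p = 9/14, and the value is (-7)·(9/14) + 10 = 11/2.
For Firm B: with q = P(Match), equating Premium's and Standard's payoffs gives −5q + 8 = 9q + 1 ⇒ q = 1/2.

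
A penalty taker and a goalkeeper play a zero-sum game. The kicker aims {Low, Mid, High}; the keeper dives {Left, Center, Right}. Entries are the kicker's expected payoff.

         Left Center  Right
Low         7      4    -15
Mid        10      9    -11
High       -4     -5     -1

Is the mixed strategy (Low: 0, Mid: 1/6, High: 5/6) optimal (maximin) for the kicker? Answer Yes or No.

Against Left this mix gives (1/6)·10 + (5/6)·(-4) = -5/3.
Against Center this mix gives (1/6)·9 + (5/6)·(-5) = -8/3.
Against Right this mix gives (1/6)·(-11) + (5/6)·(-1) = -8/3.
All of the keeper's active replies (Center, Right) yield -8/3, and no column does worse for the kicker. The mix makes the keeper indifferent and guarantees -8/3, so it is optimal.

Yes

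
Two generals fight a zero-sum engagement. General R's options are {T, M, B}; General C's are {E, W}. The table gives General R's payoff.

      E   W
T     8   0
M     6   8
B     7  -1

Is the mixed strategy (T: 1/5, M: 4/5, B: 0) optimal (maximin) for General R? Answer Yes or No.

Yes

Against E this mix gives (1/5)·8 + (4/5)·6 = 32/5.
Against W this mix gives (1/5)·0 + (4/5)·8 = 32/5.
All of General C's active replies (E, W) yield 32/5, and no column does worse for General R. The mix makes General C indifferent and guarantees 32/5, so it is optimal.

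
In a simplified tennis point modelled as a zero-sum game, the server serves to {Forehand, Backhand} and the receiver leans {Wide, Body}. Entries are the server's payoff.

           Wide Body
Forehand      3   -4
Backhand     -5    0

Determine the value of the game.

-5/3

Row minima: Forehand → -4, Backhand → -5; maximin = -4.
Column maxima: Wide → 3, Body → 0; minimax = 0.
-4 ≠ 0, so there is no saddle point; optimal play is mixed.
Let the server play Forehand with probability p. Expected payoff against Wide: 3p + (-5)(1−p) = 8p − 5; against Body: (-4)p + 0(1−p) = −4p.
Setting these equal: 8p − 5 = −4p ⇒ 12p = 5 ⇒ p = 5/12, and the value is (8)·(5/12) − 5 = -5/3.
For the receiver: with q = P(Wide), equating Forehand's and Backhand's payoffs gives 7q − 4 = −5q ⇒ q = 1/3.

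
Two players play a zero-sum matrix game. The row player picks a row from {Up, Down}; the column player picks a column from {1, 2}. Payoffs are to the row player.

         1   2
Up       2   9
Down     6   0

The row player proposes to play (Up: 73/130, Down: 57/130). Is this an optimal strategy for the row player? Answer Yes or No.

No

Against 1 this mix gives (73/130)·2 + (57/130)·6 = 244/65.
Against 2 this mix gives (73/130)·9 + (57/130)·0 = 657/130.
The column player will play 1, holding the row player to 244/65. Shifting weight toward the row that does better against 1 would raise this floor (the equalizing mix achieves 54/13 against both 1 and 2), so the proposed strategy is not optimal.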